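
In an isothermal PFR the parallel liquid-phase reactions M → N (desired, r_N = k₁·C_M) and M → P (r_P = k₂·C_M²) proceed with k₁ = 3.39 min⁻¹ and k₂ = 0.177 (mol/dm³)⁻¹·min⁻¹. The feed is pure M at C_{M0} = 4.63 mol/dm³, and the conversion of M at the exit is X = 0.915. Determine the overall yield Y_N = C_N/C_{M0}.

C_M = C_{M0}(1−X) = 0.3935 mol/dm³.
Along a PFR/batch, dC_N/dC_M = −r_N/(r_N+r_P) = −k₁/(k₁+k₂·C_M).
Integrating from C_{M0} to C_M: C_N = (3.39/0.177)·ln[(3.39+0.177·4.63)/(3.39+0.177·0.394)] = 19.15·ln(4.210/3.460) = 3.757 mol/dm³.
Y_N = C_N/C_{M0} = 3.757/4.63 = 0.812.

0.812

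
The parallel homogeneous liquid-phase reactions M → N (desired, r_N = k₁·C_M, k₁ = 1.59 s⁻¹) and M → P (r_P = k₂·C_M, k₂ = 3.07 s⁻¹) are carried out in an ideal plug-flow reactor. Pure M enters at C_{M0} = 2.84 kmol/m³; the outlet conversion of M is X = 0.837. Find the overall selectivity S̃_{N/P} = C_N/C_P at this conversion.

0.518

C_M = C_{M0}(1−X) = 0.4629 kmol/m³.
Both paths are first order in M, so the instantaneous fraction to N is constant: dC_N/d(−C_M) = k₁/(k₁+k₂) = 0.3412.
C_N = 0.3412·(C_{M0}−C_M) = 0.3412×2.377 = 0.811 kmol/m³.
C_P = (C_{M0}−C_M)−C_N = 1.566 kmol/m³; S̃_{N/P} = 0.8111/1.566 = 0.518.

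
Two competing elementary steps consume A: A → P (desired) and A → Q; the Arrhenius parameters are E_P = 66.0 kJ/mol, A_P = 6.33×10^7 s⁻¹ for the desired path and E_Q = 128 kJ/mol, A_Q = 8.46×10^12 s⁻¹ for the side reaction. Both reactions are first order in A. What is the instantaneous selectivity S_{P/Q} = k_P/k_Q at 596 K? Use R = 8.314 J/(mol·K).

2.03

k_P/k_Q = (A_P/A_Q)·exp[−(E_P−E_Q)/(RT)] = (A_P/A_Q)·exp[(E_Q−E_P)/(RT)].
(E_Q−E_P)/(RT) = (128−66.0)×10³/(8.314×596) = 62000/4955 = 12.51.
k_P/k_Q = (6.33×10^7/8.46×10^12)·exp(12.51) = 7.482×10^-6 × 2.716×10^5 = 2.03.
Since E_P < E_Q, lowering the temperature improves selectivity toward P.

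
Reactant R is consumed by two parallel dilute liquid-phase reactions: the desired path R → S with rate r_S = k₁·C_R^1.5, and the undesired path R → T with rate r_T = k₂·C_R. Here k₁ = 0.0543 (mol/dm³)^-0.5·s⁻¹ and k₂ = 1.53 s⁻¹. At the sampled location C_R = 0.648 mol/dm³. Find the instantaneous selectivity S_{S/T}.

S_{S/T} = r_S/r_T = (k₁·C_R^1.5)/(k₂·C_R) = (k₁/k₂)·C_R^0.5.
= (0.0543×0.6480^1.5) / (1.53×0.6480) = 0.02832/0.9914 = 0.0286.
Since the desired path is higher order in R, keeping C_R high (PFR or concentrated feed) favours S.

0.0286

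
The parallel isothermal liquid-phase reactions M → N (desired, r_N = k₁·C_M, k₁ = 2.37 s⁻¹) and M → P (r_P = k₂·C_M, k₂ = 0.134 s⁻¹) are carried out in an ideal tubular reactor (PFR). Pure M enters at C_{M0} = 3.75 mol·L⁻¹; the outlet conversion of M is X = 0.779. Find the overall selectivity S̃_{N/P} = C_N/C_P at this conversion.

C_M = C_{M0}(1−X) = 0.8287 mol·L⁻¹.
Both paths are first order in M, so the instantaneous fraction to N is constant: dC_N/d(−C_M) = k₁/(k₁+k₂) = 0.9465.
C_N = 0.9465·(C_{M0}−C_M) = 0.9465×2.921 = 2.76 mol·L⁻¹.
C_P = (C_{M0}−C_M)−C_N = 0.1563 mol·L⁻¹; S̃_{N/P} = 2.765/0.1563 = 17.7.

17.7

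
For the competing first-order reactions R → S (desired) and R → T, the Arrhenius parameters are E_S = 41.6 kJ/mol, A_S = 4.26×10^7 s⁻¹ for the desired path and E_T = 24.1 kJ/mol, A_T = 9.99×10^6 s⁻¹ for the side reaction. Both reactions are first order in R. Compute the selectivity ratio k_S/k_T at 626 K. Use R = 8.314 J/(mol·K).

0.148

Since both paths have the same order in R, the concentration cancels and S_{S/T} = k_S/k_T = (A_S/A_T)·exp[(E_T−E_S)/(RT)].
(E_T−E_S)/(RT) = (24.1−41.6)×10³/(8.314×626) = -17500/5205 = -3.362.
k_S/k_T = (4.26×10^7/9.99×10^6)·exp(-3.362) = 4.264 × 0.03465 = 0.148.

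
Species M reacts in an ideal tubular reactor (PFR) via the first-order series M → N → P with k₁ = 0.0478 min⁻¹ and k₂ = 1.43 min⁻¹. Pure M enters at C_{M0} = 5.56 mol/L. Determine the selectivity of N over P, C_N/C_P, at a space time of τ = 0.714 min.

For first-order series with pure M initially, C_N(τ) = k₁C_{M0}/(k₂−k₁)·(e^(−k₁τ) − e^(−k₂τ)).
e^(−k₁τ) = e^(−0.0478×0.714) = e^(−0.03413) = 0.9664; e^(−k₂τ) = e^(−1.021) = 0.3602.
C_N = 0.0478×5.56/(1.43−0.0478) × (0.9664−0.3602) = 0.1923×0.6062 = 0.1166 mol/L.
C_M = C_{M0}e^(−k₁τ) = 5.373 mol/L, so C_P = C_{M0}−C_M−C_N = 0.06999 mol/L; C_N/C_P = 1.67.

1.67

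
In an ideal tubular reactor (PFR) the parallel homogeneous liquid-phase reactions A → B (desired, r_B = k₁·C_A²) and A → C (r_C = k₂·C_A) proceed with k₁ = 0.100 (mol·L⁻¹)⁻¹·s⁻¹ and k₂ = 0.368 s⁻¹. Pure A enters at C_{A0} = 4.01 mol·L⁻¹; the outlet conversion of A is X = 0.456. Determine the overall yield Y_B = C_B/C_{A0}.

C_A = C_{A0}(1−X) = 2.181 mol·L⁻¹.
Along a PFR/batch, dC_C/dC_A = −r_C/(r_B+r_C) = −k₂/(k₂+k₁·C_A).
Integrating from C_{A0} to C_A: C_C = (0.368/0.100)·ln[(0.368+0.100·4.01)/(0.368+0.100·2.18)] = 3.680·ln(0.7690/0.5861) = 0.9992 mol·L⁻¹.
Then C_B = (C_{A0}−C_A) − C_C = 1.829 − 0.9992 = 0.8293 mol·L⁻¹.
Y_B = C_B/C_{A0} = 0.8293/4.01 = 0.207.

0.207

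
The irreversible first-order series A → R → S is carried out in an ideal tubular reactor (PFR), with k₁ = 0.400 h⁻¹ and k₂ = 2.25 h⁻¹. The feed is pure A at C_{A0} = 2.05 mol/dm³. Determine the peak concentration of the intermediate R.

0.251 mol/dm³

Evaluating C_R at τ_opt = ln(k₂/k₁)/(k₂−k₁) gives C_{R,max}/C_{A0} = (k₁/k₂)^[k₂/(k₂−k₁)].
= (0.400/2.25)^(2.25/(2.25−0.400)) = (0.1778)^(1.216) = 0.1224.
C_{R,max} = 0.1224×2.05 = 0.251 mol/dm³.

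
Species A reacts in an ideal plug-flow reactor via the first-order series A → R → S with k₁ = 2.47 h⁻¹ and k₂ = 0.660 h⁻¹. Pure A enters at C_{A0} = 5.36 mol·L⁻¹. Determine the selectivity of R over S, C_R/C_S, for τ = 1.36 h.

For first-order series with pure A initially, C_R(τ) = k₁C_{A0}/(k₂−k₁)·(e^(−k₁τ) − e^(−k₂τ)).
e^(−k₁τ) = e^(−2.47×1.36) = e^(−3.359) = 0.03476; e^(−k₂τ) = e^(−0.8976) = 0.4075.
C_R = 2.47×5.36/(0.660−2.47) × (0.03476−0.4075) = (-7.314)×(-0.3728) = 2.727 mol·L⁻¹.
C_A = C_{A0}e^(−k₁τ) = 0.1863 mol·L⁻¹, so C_S = C_{A0}−C_A−C_R = 2.447 mol·L⁻¹; C_R/C_S = 1.11.

1.11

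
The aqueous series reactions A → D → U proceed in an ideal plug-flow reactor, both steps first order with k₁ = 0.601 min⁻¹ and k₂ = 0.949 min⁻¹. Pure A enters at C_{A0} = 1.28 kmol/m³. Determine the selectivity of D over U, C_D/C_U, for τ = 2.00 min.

0.593

For first-order series with pure A initially, C_D(τ) = k₁C_{A0}/(k₂−k₁)·(e^(−k₁τ) − e^(−k₂τ)).
e^(−k₁τ) = e^(−0.601×2.00) = e^(−1.202) = 0.3006; e^(−k₂τ) = e^(−1.898) = 0.1499.
C_D = 0.601×1.28/(0.949−0.601) × (0.3006−0.1499) = 2.211×0.1507 = 0.3332 kmol/m³.
C_A = C_{A0}e^(−k₁τ) = 0.3848 kmol/m³, so C_U = C_{A0}−C_A−C_D = 0.5621 kmol/m³; C_D/C_U = 0.593.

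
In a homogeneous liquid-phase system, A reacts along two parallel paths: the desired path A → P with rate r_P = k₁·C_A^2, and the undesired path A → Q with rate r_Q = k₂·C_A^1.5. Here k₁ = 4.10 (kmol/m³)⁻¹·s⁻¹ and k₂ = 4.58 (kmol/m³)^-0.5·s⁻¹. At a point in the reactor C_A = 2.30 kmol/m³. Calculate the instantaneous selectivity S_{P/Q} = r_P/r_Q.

1.36

S_{P/Q} = r_P/r_Q = (k₁·C_A^2)/(k₂·C_A^1.5) = (k₁/k₂)·C_A^0.5.
= (4.10×2.300^2) / (4.58×2.300^1.5) = 21.69/15.98 = 1.36.
Since the desired path is higher order in A, keeping C_A high (PFR or concentrated feed) favours P.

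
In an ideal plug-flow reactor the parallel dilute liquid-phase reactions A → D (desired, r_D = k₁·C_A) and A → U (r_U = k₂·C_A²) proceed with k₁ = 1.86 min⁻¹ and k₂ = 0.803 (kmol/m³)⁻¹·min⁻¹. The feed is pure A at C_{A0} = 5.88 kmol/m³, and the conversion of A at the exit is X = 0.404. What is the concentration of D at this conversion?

C_A = C_{A0}(1−X) = 3.504 kmol/m³.
Along a PFR/batch, dC_D/dC_A = −r_D/(r_D+r_U) = −k₁/(k₁+k₂·C_A).
Integrating from C_{A0} to C_A: C_D = (1.86/0.803)·ln[(1.86+0.803·5.88)/(1.86+0.803·3.50)] = 2.316·ln(6.582/4.674) = 0.7928 kmol/m³.

0.793 kmol/m³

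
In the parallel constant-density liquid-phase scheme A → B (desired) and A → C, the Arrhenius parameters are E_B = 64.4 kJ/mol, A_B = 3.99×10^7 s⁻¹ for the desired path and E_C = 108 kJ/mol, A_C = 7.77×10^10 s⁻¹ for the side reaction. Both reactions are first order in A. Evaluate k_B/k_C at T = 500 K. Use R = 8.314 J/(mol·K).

k_B/k_C = (A_B/A_C)·exp[−(E_B−E_C)/(RT)] = (A_B/A_C)·exp[(E_C−E_B)/(RT)].
(E_C−E_B)/(RT) = (108−64.4)×10³/(8.314×500) = 43600/4157 = 10.49.
k_B/k_C = (3.99×10^7/7.77×10^10)·exp(10.49) = 5.135×10^-4 × 35894 = 18.4.

18.4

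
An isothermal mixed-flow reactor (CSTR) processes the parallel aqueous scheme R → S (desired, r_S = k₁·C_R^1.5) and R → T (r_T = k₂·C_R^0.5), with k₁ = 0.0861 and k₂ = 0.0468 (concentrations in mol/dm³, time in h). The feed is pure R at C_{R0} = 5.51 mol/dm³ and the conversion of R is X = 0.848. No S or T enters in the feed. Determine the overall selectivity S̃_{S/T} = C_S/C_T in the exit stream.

Exit C_R = C_{R0}(1−X) = 5.51×0.152 = 0.8375 mol/dm³.
A CSTR operates uniformly at the exit composition, giving r_S = 0.06599 and r_T = 0.04283 (each k·C_R^n at C_R = 0.8375).
Overall selectivity = C_S/C_T = r_Sτ/(r_Tτ) = r_S/r_T = 1.54.

1.54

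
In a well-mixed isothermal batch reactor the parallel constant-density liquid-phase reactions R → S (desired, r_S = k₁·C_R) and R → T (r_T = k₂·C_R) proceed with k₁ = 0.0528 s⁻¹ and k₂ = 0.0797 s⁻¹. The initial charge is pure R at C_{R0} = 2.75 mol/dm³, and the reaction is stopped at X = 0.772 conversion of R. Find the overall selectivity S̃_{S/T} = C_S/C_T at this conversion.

C_R = C_{R0}(1−X) = 0.6270 mol/dm³.
Both paths are first order in R, so the instantaneous fraction to S is constant: dC_S/d(−C_R) = k₁/(k₁+k₂) = 0.3985.
C_S = 0.3985·(C_{R0}−C_R) = 0.3985×2.123 = 0.846 mol/dm³.
C_T = (C_{R0}−C_R)−C_S = 1.277 mol/dm³; S̃_{S/T} = 0.8460/1.277 = 0.662.

0.662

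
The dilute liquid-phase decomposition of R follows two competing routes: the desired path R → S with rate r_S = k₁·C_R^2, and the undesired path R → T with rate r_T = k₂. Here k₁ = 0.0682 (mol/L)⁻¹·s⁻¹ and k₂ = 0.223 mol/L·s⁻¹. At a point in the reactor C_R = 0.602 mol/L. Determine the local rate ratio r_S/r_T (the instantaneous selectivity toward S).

S_{S/T} = r_S/r_T = (k₁·C_R^2)/(k₂) = (k₁/k₂)·C_R^2.
= (0.0682×0.6020^2) / (0.223) = 0.02472/0.2230 = 0.111.

0.111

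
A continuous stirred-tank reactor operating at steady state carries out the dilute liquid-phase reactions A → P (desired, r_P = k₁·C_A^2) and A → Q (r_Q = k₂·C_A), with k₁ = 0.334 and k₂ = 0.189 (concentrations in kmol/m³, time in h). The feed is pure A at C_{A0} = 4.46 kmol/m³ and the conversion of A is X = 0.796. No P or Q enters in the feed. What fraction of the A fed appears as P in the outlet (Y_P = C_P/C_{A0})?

Exit C_A = C_{A0}(1−X) = 4.46×0.204 = 0.9098 kmol/m³.
Rates in a CSTR are evaluated at the outlet concentration: r_P = 0.334×0.9098^2 = 0.2765, r_Q = 0.189×0.9098 = 0.1720.
Fraction of consumed A going to P: r_P/(r_P+r_Q) = 0.6165.
C_P = 0.6165·C_{A0}·X = 0.6165×4.46×0.796 = 2.19 kmol/m³; Y_P = C_P/C_{A0} = 0.491.

0.491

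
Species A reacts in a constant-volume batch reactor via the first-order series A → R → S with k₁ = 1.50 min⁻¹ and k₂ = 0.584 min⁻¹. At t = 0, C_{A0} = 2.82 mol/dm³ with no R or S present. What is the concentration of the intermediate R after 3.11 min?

Solving the coupled first-order balances gives C_R(t) = [k₁/(k₂−k₁)]·C_{A0}·(e^(−k₁t) − e^(−k₂t)).
e^(−k₁t) = e^(−1.50×3.11) = e^(−4.665) = 0.009419; e^(−k₂t) = e^(−1.816) = 0.1626.
C_R = 1.50×2.82/(0.584−1.50) × (0.009419−0.1626) = (-4.618)×(-0.1532) = 0.7075 mol/dm³.

0.708 mol/dm³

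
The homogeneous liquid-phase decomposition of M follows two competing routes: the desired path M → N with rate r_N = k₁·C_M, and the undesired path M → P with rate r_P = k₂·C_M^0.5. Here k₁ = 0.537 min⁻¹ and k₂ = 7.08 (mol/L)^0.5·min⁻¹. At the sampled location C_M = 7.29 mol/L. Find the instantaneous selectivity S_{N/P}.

0.205

S_{N/P} = r_N/r_P = (k₁·C_M)/(k₂·C_M^0.5) = (k₁/k₂)·C_M^0.5.
= (0.537×7.290) / (7.08×7.290^0.5) = 3.915/19.12 = 0.205.
Since the desired path is higher order in M, keeping C_M high (PFR or concentrated feed) favours N.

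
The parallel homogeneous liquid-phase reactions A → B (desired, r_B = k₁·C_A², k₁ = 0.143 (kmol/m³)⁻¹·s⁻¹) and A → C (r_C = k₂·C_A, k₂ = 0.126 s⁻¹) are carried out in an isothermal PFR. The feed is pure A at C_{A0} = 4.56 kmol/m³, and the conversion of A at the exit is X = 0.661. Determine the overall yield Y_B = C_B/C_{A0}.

C_A = C_{A0}(1−X) = 1.546 kmol/m³.
Along a PFR/batch, dC_C/dC_A = −r_C/(r_B+r_C) = −k₂/(k₂+k₁·C_A).
Integrating from C_{A0} to C_A: C_C = (0.126/0.143)·ln[(0.126+0.143·4.56)/(0.126+0.143·1.55)] = 0.8811·ln(0.7781/0.3471) = 0.7114 kmol/m³.
Then C_B = (C_{A0}−C_A) − C_C = 3.014 − 0.7114 = 2.303 kmol/m³.
Y_B = C_B/C_{A0} = 2.303/4.56 = 0.505.

0.505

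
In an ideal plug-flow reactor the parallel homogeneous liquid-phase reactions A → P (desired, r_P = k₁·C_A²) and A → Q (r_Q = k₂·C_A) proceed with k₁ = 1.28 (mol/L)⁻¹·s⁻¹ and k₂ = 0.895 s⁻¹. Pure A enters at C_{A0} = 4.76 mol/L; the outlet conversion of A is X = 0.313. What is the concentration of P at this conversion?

1.27 mol/L

C_A = C_{A0}(1−X) = 3.270 mol/L.
Along a PFR/batch, dC_Q/dC_A = −r_Q/(r_P+r_Q) = −k₂/(k₂+k₁·C_A).
Integrating from C_{A0} to C_A: C_Q = (0.895/1.28)·ln[(0.895+1.28·4.76)/(0.895+1.28·3.27)] = 0.6992·ln(6.988/5.081) = 0.2228 mol/L.
Then C_P = (C_{A0}−C_A) − C_Q = 1.490 − 0.2228 = 1.267 mol/L.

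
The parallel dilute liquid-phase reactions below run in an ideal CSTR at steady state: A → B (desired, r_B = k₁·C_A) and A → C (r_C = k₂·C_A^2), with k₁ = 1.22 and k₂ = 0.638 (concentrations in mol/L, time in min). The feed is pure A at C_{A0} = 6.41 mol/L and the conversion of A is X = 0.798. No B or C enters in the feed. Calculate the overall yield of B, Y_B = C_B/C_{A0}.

Exit C_A = C_{A0}(1−X) = 6.41×0.202 = 1.295 mol/L.
In a CSTR the entire volume is at exit conditions, so r_B = 1.22×1.295 = 1.580 and r_C = 0.638×1.295^2 = 1.070.
Fraction of consumed A going to B: r_B/(r_B+r_C) = 0.5963.
C_B = 0.5963·C_{A0}·X = 0.5963×6.41×0.798 = 3.05 mol/L; Y_B = C_B/C_{A0} = 0.476.

0.476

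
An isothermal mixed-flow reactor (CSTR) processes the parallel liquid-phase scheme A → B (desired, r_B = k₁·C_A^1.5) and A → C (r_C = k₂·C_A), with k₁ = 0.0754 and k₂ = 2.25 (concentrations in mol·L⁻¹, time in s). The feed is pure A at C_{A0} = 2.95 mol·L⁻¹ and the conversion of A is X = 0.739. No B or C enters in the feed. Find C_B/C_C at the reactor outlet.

Exit C_A = C_{A0}(1−X) = 2.95×0.261 = 0.7700 mol·L⁻¹.
Rates in a CSTR are evaluated at the outlet concentration: r_B = 0.0754×0.7700^1.5 = 0.05094, r_C = 2.25×0.7700 = 1.732.
Overall selectivity = C_B/C_C = r_Bτ/(r_Cτ) = r_B/r_C = 0.0294.

0.0294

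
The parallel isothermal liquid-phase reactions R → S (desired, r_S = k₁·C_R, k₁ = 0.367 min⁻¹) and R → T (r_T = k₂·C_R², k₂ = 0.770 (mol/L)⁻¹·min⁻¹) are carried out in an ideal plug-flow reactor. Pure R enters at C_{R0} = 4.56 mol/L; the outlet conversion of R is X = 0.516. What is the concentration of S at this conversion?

0.300 mol/L

C_R = C_{R0}(1−X) = 2.207 mol/L.
Along a PFR/batch, dC_S/dC_R = −r_S/(r_S+r_T) = −k₁/(k₁+k₂·C_R).
Integrating from C_{R0} to C_R: C_S = (0.367/0.770)·ln[(0.367+0.770·4.56)/(0.367+0.770·2.21)] = 0.4766·ln(3.878/2.066) = 0.3001 mol/L.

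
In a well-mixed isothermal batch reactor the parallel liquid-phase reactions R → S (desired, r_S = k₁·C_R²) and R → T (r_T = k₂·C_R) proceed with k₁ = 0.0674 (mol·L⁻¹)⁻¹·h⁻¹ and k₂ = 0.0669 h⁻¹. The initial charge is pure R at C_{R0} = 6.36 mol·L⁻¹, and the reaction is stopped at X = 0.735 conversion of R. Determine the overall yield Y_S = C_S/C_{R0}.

0.577

C_R = C_{R0}(1−X) = 1.685 mol·L⁻¹.
Along a PFR/batch, dC_T/dC_R = −r_T/(r_S+r_T) = −k₂/(k₂+k₁·C_R).
Integrating from C_{R0} to C_R: C_T = (0.0669/0.0674)·ln[(0.0669+0.0674·6.36)/(0.0669+0.0674·1.69)] = 0.9926·ln(0.4956/0.1805) = 1.002 mol·L⁻¹.
Then C_S = (C_{R0}−C_R) − C_T = 4.675 − 1.002 = 3.672 mol·L⁻¹.
Y_S = C_S/C_{R0} = 3.672/6.36 = 0.577.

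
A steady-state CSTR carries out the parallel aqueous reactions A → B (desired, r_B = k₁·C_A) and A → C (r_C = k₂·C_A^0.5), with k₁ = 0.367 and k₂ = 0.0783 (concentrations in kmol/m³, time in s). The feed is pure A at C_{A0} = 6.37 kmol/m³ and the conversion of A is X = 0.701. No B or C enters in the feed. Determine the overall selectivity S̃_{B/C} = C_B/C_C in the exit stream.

Exit C_A = C_{A0}(1−X) = 6.37×0.299 = 1.905 kmol/m³.
A CSTR operates uniformly at the exit composition, giving r_B = 0.6990 and r_C = 0.1081 (each k·C_A^n at C_A = 1.905).
Overall selectivity = C_B/C_C = r_Bτ/(r_Cτ) = r_B/r_C = 6.47.

6.47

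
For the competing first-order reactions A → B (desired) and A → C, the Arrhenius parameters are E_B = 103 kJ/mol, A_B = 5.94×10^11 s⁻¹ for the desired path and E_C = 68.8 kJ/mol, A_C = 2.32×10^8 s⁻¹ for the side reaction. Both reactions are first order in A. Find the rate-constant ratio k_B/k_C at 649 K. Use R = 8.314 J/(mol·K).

k_B/k_C = (A_B/A_C)·exp[−(E_B−E_C)/(RT)] = (A_B/A_C)·exp[(E_C−E_B)/(RT)].
(E_C−E_B)/(RT) = (68.8−103)×10³/(8.314×649) = -34200/5396 = -6.338.
k_B/k_C = (5.94×10^11/2.32×10^8)·exp(-6.338) = 2560 × 0.001767 = 4.53.
Since E_B > E_C, raising the temperature improves selectivity toward B.

4.53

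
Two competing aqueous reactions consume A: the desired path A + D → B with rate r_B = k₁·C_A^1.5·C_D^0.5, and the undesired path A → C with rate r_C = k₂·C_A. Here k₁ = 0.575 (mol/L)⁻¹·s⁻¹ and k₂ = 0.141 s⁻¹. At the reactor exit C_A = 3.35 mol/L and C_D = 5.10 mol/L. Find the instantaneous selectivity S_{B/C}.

S_{B/C} = r_B/r_C = (k₁·C_A^1.5·C_D^0.5)/(k₂·C_A) = (k₁/k₂)·C_A^0.5·C_D^0.5.
= (0.575×3.350^1.5×5.100^0.5) / (0.141×3.350) = 7.962/0.4723 = 16.9.
Since the desired path is higher order in A, keeping C_A high (PFR or concentrated feed) favours B.

16.9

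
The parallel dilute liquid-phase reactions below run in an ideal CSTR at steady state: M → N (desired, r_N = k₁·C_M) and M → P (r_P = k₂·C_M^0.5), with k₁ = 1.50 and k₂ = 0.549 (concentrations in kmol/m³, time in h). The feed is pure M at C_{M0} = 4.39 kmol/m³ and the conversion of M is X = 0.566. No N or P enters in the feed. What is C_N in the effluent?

1.96 kmol/m³

Exit C_M = C_{M0}(1−X) = 4.39×0.434 = 1.905 kmol/m³.
A CSTR operates uniformly at the exit composition, giving r_N = 2.858 and r_P = 0.7578 (each k·C_M^n at C_M = 1.905).
Fraction of consumed M going to N: r_N/(r_N+r_P) = 0.7904.
C_N = 0.7904·C_{M0}·X = 0.7904×4.39×0.566 = 1.96 kmol/m³.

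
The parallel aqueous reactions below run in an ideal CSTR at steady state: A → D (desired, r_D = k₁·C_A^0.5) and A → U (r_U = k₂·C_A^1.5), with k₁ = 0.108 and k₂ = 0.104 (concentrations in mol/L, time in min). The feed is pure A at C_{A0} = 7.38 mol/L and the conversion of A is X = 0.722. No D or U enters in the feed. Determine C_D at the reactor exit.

Exit C_A = C_{A0}(1−X) = 7.38×0.278 = 2.052 mol/L.
A CSTR operates uniformly at the exit composition, giving r_D = 0.1547 and r_U = 0.3056 (each k·C_A^n at C_A = 2.052).
Fraction of consumed A going to D: r_D/(r_D+r_U) = 0.3361.
C_D = 0.3361·C_{A0}·X = 0.3361×7.38×0.722 = 1.79 mol/L.

1.79 mol/L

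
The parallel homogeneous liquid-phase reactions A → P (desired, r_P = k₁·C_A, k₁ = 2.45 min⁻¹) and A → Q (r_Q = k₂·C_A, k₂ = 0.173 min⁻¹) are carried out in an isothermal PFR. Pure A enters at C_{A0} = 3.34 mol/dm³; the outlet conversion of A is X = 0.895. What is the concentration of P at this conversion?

2.79 mol/dm³

C_A = C_{A0}(1−X) = 0.3507 mol/dm³.
Both paths are first order in A, so the instantaneous fraction to P is constant: dC_P/d(−C_A) = k₁/(k₁+k₂) = 0.9340.
C_P = 0.9340·(C_{A0}−C_A) = 0.9340×2.989 = 2.79 mol/dm³.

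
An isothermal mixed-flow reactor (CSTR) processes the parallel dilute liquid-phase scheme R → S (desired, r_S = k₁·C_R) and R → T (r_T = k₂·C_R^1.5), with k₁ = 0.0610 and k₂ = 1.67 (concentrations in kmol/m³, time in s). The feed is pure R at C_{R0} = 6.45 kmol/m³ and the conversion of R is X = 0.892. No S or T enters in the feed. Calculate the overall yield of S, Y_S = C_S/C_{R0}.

Exit C_R = C_{R0}(1−X) = 6.45×0.108 = 0.6966 kmol/m³.
In a CSTR the entire volume is at exit conditions, so r_S = 0.0610×0.6966 = 0.04249 and r_T = 1.67×0.6966^1.5 = 0.9709.
Fraction of consumed R going to S: r_S/(r_S+r_T) = 0.04193.
C_S = 0.04193·C_{R0}·X = 0.04193×6.45×0.892 = 0.241 kmol/m³; Y_S = C_S/C_{R0} = 0.0374.

0.0374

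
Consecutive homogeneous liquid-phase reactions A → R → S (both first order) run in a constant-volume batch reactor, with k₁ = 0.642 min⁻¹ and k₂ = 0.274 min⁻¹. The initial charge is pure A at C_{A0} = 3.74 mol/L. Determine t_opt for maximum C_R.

2.31 min

For first-order series the maximum of C_R occurs at t_opt = ln(k₂/k₁)/(k₂−k₁).
= ln(0.274/0.642)/(0.274−0.642) = ln(0.4268)/-0.3680 = -0.8515/-0.3680 = 2.31 min.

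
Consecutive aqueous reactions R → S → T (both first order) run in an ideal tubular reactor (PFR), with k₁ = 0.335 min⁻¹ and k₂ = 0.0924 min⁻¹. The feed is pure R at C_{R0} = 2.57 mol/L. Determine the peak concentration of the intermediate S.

1.57 mol/L

Evaluating C_S at τ_opt = ln(k₂/k₁)/(k₂−k₁) gives C_{S,max}/C_{R0} = (k₁/k₂)^[k₂/(k₂−k₁)].
= (0.335/0.0924)^(0.0924/(0.0924−0.335)) = (3.626)^(-0.3809) = 0.6123.
C_{S,max} = 0.6123×2.57 = 1.57 mol/L.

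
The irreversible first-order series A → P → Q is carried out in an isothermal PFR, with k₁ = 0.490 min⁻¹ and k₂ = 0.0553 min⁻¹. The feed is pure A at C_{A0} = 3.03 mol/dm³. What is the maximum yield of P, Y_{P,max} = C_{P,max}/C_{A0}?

0.758

Evaluating C_P at τ_opt = ln(k₂/k₁)/(k₂−k₁) gives C_{P,max}/C_{A0} = (k₁/k₂)^[k₂/(k₂−k₁)].
= (0.490/0.0553)^(0.0553/(0.0553−0.490)) = (8.861)^(-0.1272) = 0.7576.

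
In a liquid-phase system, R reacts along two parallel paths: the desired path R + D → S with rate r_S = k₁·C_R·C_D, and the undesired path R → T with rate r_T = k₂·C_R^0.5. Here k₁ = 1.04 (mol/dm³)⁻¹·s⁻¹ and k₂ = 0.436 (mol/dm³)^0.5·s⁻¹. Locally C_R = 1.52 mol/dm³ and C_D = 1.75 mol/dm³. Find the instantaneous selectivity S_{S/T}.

S_{S/T} = r_S/r_T = (k₁·C_R·C_D)/(k₂·C_R^0.5) = (k₁/k₂)·C_R^0.5·C_D.
= (1.04×1.520×1.750) / (0.436×1.520^0.5) = 2.766/0.5375 = 5.15.

5.15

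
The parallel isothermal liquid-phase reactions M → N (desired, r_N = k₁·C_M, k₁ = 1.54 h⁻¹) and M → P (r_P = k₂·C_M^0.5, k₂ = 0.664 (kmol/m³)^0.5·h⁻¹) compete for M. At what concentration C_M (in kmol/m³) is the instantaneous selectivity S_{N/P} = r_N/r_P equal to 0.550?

0.0562 kmol/m³

S_{N/P} = (k₁/k₂)·C_M^0.5 ⇒ C_M = (S·k₂/k₁)^(2).
= (0.550×0.664/1.54)^(2) = (0.2371)^(2) = 0.0562 kmol/m³.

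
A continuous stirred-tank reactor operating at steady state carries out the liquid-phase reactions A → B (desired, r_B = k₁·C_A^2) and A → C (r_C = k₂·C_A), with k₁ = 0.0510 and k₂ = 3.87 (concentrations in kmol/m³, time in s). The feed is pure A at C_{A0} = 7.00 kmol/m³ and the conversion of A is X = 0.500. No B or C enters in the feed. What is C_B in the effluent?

0.154 kmol/m³

Exit C_A = C_{A0}(1−X) = 7.00×0.500 = 3.500 kmol/m³.
In a CSTR the entire volume is at exit conditions, so r_B = 0.0510×3.500^2 = 0.6247 and r_C = 3.87×3.500 = 13.54.
Fraction of consumed A going to B: r_B/(r_B+r_C) = 0.04409.
C_B = 0.04409·C_{A0}·X = 0.04409×7.00×0.500 = 0.154 kmol/m³.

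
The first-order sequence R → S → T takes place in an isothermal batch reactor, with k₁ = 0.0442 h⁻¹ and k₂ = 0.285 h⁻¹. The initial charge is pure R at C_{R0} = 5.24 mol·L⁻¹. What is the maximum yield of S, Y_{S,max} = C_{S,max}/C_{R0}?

0.110

For a first-order series the maximum intermediate yield is C_{S,max}/C_{R0} = (k₁/k₂)^[k₂/(k₂−k₁)].
= (0.0442/0.285)^(0.285/(0.285−0.0442)) = (0.1551)^(1.184) = 0.1102.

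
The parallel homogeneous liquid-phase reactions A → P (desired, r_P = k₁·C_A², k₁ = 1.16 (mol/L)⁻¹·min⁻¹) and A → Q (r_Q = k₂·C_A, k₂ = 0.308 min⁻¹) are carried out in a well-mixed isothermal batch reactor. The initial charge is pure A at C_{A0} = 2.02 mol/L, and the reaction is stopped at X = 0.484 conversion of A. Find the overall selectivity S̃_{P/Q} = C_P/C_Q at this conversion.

5.60

C_A = C_{A0}(1−X) = 1.042 mol/L.
Along a PFR/batch, dC_Q/dC_A = −r_Q/(r_P+r_Q) = −k₂/(k₂+k₁·C_A).
Integrating from C_{A0} to C_A: C_Q = (0.308/1.16)·ln[(0.308+1.16·2.02)/(0.308+1.16·1.04)] = 0.2655·ln(2.651/1.517) = 0.1482 mol/L.
Then C_P = (C_{A0}−C_A) − C_Q = 0.9777 − 0.1482 = 0.8295 mol/L.
S̃_{P/Q} = C_P/C_Q = 0.8295/0.1482 = 5.60.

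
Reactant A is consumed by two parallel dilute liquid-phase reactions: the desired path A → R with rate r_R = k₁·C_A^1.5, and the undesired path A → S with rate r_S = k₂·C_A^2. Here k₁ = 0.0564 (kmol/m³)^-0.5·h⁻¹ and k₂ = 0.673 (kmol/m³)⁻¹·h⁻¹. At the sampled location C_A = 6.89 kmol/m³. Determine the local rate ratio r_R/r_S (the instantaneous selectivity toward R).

0.0319

S_{R/S} = r_R/r_S = (k₁·C_A^1.5)/(k₂·C_A^2) = (k₁/k₂)·C_A^-0.5.
= (0.0564×6.890^1.5) / (0.673×6.890^2) = 1.020/31.95 = 0.0319.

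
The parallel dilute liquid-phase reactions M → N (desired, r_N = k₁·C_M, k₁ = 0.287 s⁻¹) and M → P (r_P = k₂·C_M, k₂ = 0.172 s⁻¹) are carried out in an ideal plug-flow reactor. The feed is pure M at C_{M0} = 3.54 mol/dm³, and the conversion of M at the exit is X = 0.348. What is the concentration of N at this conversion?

C_M = C_{M0}(1−X) = 2.308 mol/dm³.
Both paths are first order in M, so the instantaneous fraction to N is constant: dC_N/d(−C_M) = k₁/(k₁+k₂) = 0.6253.
C_N = 0.6253·(C_{M0}−C_M) = 0.6253×1.232 = 0.770 mol/dm³.

0.770 mol/dm³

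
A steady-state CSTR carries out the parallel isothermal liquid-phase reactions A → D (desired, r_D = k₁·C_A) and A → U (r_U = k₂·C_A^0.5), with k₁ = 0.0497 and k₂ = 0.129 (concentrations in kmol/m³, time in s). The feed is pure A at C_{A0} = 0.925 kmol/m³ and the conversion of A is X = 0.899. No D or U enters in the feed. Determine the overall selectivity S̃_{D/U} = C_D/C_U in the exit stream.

Exit C_A = C_{A0}(1−X) = 0.925×0.101 = 0.09342 kmol/m³.
In a CSTR the entire volume is at exit conditions, so r_D = 0.0497×0.09342 = 0.004643 and r_U = 0.129×0.09342^0.5 = 0.03943.
Overall selectivity = C_D/C_U = r_Dτ/(r_Uτ) = r_D/r_U = 0.118.

0.118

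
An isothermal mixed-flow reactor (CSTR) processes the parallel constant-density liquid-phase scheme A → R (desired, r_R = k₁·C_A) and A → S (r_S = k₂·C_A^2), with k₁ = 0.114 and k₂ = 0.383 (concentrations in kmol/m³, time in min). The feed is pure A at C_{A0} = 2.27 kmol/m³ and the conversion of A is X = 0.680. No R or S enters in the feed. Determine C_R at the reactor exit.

Exit C_A = C_{A0}(1−X) = 2.27×0.320 = 0.7264 kmol/m³.
In a CSTR the entire volume is at exit conditions, so r_R = 0.114×0.7264 = 0.08281 and r_S = 0.383×0.7264^2 = 0.2021.
Fraction of consumed A going to R: r_R/(r_R+r_S) = 0.2907.
C_R = 0.2907·C_{A0}·X = 0.2907×2.27×0.680 = 0.449 kmol/m³.

0.449 kmol/m³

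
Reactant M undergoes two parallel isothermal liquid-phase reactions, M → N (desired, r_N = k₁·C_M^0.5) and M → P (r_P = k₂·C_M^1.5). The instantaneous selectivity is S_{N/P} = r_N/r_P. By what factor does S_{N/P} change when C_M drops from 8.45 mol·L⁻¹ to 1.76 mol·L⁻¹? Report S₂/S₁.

4.80

S_{N/P} = (k₁/k₂)·C_M⁻¹, so S₂/S₁ = (C_{M,2}/C_{M,1})⁻¹.
= 8.45/1.76 = 4.80.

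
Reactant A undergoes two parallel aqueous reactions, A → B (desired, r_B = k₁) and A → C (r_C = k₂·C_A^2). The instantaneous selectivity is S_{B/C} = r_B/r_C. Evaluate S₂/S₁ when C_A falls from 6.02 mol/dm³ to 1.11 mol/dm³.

S_{B/C} = (k₁/k₂)·C_A^-2, so S₂/S₁ = (C_{A,2}/C_{A,1})^-2.
= (1.11/6.02)^(-2) = (0.1844)^(-2) = 29.4.

29.4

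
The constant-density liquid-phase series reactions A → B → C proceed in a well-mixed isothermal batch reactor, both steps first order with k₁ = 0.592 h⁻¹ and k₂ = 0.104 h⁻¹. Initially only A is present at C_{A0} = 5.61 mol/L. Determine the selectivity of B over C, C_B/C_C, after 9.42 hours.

0.827

Solving the coupled first-order balances gives C_B(t) = [k₁/(k₂−k₁)]·C_{A0}·(e^(−k₁t) − e^(−k₂t)).
e^(−k₁t) = e^(−0.592×9.42) = e^(−5.577) = 0.003785; e^(−k₂t) = e^(−0.9797) = 0.3754.
C_B = 0.592×5.61/(0.104−0.592) × (0.003785−0.3754) = (-6.806)×(-0.3716) = 2.529 mol/L.
C_A = C_{A0}e^(−k₁t) = 0.02124 mol/L, so C_C = C_{A0}−C_A−C_B = 3.060 mol/L; C_B/C_C = 0.827.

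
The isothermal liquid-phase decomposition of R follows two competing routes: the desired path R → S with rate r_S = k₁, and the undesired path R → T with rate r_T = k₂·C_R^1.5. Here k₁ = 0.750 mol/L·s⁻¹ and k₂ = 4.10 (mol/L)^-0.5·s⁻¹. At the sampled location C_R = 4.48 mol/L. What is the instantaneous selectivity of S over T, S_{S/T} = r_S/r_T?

S_{S/T} = r_S/r_T = (k₁)/(k₂·C_R^1.5) = (k₁/k₂)·C_R^-1.5.
= (0.750) / (4.10×4.480^1.5) = 0.7500/38.88 = 0.0193.

0.0193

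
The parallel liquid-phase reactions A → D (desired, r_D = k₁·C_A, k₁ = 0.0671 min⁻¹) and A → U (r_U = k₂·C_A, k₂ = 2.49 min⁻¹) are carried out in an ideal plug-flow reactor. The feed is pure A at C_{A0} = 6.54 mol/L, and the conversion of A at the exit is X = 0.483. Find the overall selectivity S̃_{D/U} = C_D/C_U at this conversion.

C_A = C_{A0}(1−X) = 3.381 mol/L.
Both paths are first order in A, so the instantaneous fraction to D is constant: dC_D/d(−C_A) = k₁/(k₁+k₂) = 0.02624.
C_D = 0.02624·(C_{A0}−C_A) = 0.02624×3.159 = 0.0829 mol/L.
C_U = (C_{A0}−C_A)−C_D = 3.076 mol/L; S̃_{D/U} = 0.08289/3.076 = 0.0269.

0.0269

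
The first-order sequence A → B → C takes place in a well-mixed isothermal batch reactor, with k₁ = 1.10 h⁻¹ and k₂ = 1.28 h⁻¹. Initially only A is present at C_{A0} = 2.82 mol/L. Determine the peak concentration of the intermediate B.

Evaluating C_B at t_opt = ln(k₂/k₁)/(k₂−k₁) gives C_{B,max}/C_{A0} = (k₁/k₂)^[k₂/(k₂−k₁)].
= (1.10/1.28)^(1.28/(1.28−1.10)) = (0.8594)^(7.111) = 0.3404.
C_{B,max} = 0.3404×2.82 = 0.960 mol/L.

0.960 mol/L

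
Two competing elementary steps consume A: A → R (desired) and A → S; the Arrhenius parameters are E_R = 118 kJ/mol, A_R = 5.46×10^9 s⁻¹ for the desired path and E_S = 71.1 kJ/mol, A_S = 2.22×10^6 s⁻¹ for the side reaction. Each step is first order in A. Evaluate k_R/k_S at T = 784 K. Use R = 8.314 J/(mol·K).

1.84

k_R/k_S = (A_R/A_S)·exp[−(E_R−E_S)/(RT)] = (A_R/A_S)·exp[(E_S−E_R)/(RT)].
(E_S−E_R)/(RT) = (71.1−118)×10³/(8.314×784) = -46900/6518 = -7.195.
k_R/k_S = (5.46×10^9/2.22×10^6)·exp(-7.195) = 2459 × 7.501×10^-4 = 1.84.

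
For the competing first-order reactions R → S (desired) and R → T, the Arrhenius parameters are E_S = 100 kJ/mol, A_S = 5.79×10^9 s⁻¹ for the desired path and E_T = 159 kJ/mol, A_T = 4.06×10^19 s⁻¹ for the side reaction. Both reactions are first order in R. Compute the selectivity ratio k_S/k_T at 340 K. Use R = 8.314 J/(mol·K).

With equal orders, S_{S/T} = k_S/k_T = (A_S/A_T)·exp[(E_T−E_S)/(RT)].
(E_T−E_S)/(RT) = (159−100)×10³/(8.314×340) = 59000/2827 = 20.87.
k_S/k_T = (5.79×10^9/4.06×10^19)·exp(20.87) = 1.426×10^-10 × 1.160×10^9 = 0.165.
Since E_S < E_T, lowering the temperature improves selectivity toward S.

0.165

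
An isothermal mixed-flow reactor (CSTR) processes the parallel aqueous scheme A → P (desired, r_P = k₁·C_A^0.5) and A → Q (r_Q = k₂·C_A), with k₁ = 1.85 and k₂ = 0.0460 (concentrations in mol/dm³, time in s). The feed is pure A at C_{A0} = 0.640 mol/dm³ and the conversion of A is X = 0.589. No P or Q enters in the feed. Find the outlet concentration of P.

0.372 mol/dm³

Exit C_A = C_{A0}(1−X) = 0.640×0.411 = 0.2630 mol/dm³.
Rates in a CSTR are evaluated at the outlet concentration: r_P = 1.85×0.2630^0.5 = 0.9488, r_Q = 0.0460×0.2630 = 0.01210.
Fraction of consumed A going to P: r_P/(r_P+r_Q) = 0.9874.
C_P = 0.9874·C_{A0}·X = 0.9874×0.640×0.589 = 0.372 mol/dm³.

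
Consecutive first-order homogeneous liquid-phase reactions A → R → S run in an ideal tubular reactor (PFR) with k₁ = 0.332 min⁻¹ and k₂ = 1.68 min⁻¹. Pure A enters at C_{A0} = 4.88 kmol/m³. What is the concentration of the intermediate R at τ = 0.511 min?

For first-order series with pure A initially, C_R(τ) = k₁C_{A0}/(k₂−k₁)·(e^(−k₁τ) − e^(−k₂τ)).
e^(−k₁τ) = e^(−0.332×0.511) = e^(−0.1697) = 0.8440; e^(−k₂τ) = e^(−0.8585) = 0.4238.
C_R = 0.332×4.88/(1.68−0.332) × (0.8440−0.4238) = 1.202×0.4202 = 0.5050 kmol/m³.

0.505 kmol/m³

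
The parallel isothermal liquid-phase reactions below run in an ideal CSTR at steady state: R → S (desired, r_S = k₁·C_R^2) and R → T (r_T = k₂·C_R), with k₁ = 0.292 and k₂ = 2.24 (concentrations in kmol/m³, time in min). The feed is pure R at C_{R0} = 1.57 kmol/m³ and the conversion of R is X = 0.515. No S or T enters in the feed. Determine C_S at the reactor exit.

Exit C_R = C_{R0}(1−X) = 1.57×0.485 = 0.7614 kmol/m³.
In a CSTR the entire volume is at exit conditions, so r_S = 0.292×0.7614^2 = 0.1693 and r_T = 2.24×0.7614 = 1.706.
Fraction of consumed R going to S: r_S/(r_S+r_T) = 0.09030.
C_S = 0.09030·C_{R0}·X = 0.09030×1.57×0.515 = 0.0730 kmol/m³.

0.0730 kmol/m³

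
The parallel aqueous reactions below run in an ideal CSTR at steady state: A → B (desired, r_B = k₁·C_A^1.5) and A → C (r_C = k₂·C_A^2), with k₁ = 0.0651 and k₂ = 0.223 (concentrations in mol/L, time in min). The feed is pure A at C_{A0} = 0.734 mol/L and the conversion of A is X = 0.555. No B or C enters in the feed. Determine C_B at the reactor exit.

0.138 mol/L

Exit C_A = C_{A0}(1−X) = 0.734×0.445 = 0.3266 mol/L.
In a CSTR the entire volume is at exit conditions, so r_B = 0.0651×0.3266^1.5 = 0.01215 and r_C = 0.223×0.3266^2 = 0.02379.
Fraction of consumed A going to B: r_B/(r_B+r_C) = 0.3381.
C_B = 0.3381·C_{A0}·X = 0.3381×0.734×0.555 = 0.138 mol/L.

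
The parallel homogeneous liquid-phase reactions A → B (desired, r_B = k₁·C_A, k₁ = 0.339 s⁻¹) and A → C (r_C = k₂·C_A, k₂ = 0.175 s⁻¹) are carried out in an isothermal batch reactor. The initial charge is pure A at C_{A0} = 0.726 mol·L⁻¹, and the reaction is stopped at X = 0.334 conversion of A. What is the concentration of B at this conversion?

0.160 mol·L⁻¹

C_A = C_{A0}(1−X) = 0.4835 mol·L⁻¹.
Both paths are first order in A, so the instantaneous fraction to B is constant: dC_B/d(−C_A) = k₁/(k₁+k₂) = 0.6595.
C_B = 0.6595·(C_{A0}−C_A) = 0.6595×0.2425 = 0.160 mol·L⁻¹.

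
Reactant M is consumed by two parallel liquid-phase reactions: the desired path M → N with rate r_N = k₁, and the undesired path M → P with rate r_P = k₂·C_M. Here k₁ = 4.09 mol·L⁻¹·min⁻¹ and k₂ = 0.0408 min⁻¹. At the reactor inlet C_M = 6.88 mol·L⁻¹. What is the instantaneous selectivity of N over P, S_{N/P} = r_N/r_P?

S_{N/P} = r_N/r_P = (k₁)/(k₂·C_M) = (k₁/k₂)·C_M⁻¹.
= (4.09) / (0.0408×6.880) = 4.090/0.2807 = 14.6.

14.6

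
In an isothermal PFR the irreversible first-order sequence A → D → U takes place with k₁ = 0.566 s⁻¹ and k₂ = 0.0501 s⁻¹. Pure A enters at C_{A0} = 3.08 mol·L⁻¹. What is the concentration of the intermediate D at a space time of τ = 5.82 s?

Solving the coupled first-order balances gives C_D(τ) = [k₁/(k₂−k₁)]·C_{A0}·(e^(−k₁τ) − e^(−k₂τ)).
e^(−k₁τ) = e^(−0.566×5.82) = e^(−3.294) = 0.03710; e^(−k₂τ) = e^(−0.2916) = 0.7471.
C_D = 0.566×3.08/(0.0501−0.566) × (0.03710−0.7471) = (-3.379)×(-0.7100) = 2.399 mol·L⁻¹.

2.40 mol·L⁻¹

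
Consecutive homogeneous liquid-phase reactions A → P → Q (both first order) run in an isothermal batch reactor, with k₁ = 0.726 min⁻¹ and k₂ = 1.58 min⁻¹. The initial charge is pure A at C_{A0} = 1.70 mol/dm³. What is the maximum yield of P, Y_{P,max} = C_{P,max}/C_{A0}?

0.237

For a first-order series the maximum intermediate yield is C_{P,max}/C_{A0} = (k₁/k₂)^[k₂/(k₂−k₁)].
= (0.726/1.58)^(1.58/(1.58−0.726)) = (0.4595)^(1.850) = 0.2372.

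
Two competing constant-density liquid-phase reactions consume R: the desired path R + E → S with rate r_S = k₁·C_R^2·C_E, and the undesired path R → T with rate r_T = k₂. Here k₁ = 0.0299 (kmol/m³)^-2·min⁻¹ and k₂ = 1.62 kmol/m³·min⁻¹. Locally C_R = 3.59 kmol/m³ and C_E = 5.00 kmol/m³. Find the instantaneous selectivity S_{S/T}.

S_{S/T} = r_S/r_T = (k₁·C_R^2·C_E)/(k₂) = (k₁/k₂)·C_R^2·C_E.
= (0.0299×3.590^2×5.000) / (1.62) = 1.927/1.620 = 1.19.
Since the desired path is higher order in R, keeping C_R high (PFR or concentrated feed) favours S.

1.19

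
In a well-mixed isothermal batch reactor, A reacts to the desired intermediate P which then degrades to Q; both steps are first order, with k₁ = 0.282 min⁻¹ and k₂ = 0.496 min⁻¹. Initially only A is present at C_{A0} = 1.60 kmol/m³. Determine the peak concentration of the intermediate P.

Evaluating C_P at t_opt = ln(k₂/k₁)/(k₂−k₁) gives C_{P,max}/C_{A0} = (k₁/k₂)^[k₂/(k₂−k₁)].
= (0.282/0.496)^(0.496/(0.496−0.282)) = (0.5685)^(2.318) = 0.2702.
C_{P,max} = 0.2702×1.60 = 0.432 kmol/m³.

0.432 kmol/m³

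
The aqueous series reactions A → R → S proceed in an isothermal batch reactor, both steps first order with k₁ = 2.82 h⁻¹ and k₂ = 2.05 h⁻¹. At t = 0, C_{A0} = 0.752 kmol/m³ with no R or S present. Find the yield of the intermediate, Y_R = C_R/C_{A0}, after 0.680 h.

0.370

The intermediate concentration in a first-order A→B→C sequence is C_R = k₁C_{A0}(e^(−k₁t) − e^(−k₂t))/(k₂−k₁).
e^(−k₁t) = e^(−2.82×0.680) = e^(−1.918) = 0.1470; e^(−k₂t) = e^(−1.394) = 0.2481.
C_R = 2.82×0.752/(2.05−2.82) × (0.1470−0.2481) = (-2.754)×(-0.1011) = 0.2785 kmol/m³.
Y_R = C_R/C_{A0} = 0.2785/0.752 = 0.370.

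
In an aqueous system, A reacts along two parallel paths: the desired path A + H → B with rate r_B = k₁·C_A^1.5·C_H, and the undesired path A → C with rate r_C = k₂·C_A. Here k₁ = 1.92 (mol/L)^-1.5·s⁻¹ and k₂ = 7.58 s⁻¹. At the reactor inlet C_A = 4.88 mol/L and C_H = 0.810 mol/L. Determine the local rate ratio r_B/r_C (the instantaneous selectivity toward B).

0.453

S_{B/C} = r_B/r_C = (k₁·C_A^1.5·C_H)/(k₂·C_A) = (k₁/k₂)·C_A^0.5·C_H.
= (1.92×4.880^1.5×0.8100) / (7.58×4.880) = 16.77/36.99 = 0.453.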